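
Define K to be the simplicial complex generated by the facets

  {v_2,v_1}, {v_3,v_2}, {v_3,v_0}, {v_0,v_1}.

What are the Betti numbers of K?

b_0 = 1, b_1 = 1.

Take the total order v_0 < v_1 < v_2 < v_3 on the vertex set. Then K (dimension 1) consists of the simplices:

  0-simplices (4): [v_0], [v_1], [v_2], [v_3]
  1-simplices (4): [v_0,v_1], [v_0,v_3], [v_1,v_2], [v_2,v_3]

giving chain groups C_0 ≅ Z^4, C_1 ≅ Z^4.

The boundary map ∂_1: C_1 → C_0 sends each edge [p,q] (with p < q) to q − p.
The resulting 4×4 matrix has rank 3, and its Smith normal form has invariant factors (1,1,1).

From H_k ≅ ker(∂_k) / im(∂_{k+1}) we obtain:

  H_0: rank C_0 − rank ∂_1 = 4 − 3 = 1, and the invariant factors of ∂_1 are all 1, so H_0 = Z.
  H_1: rank ker ∂_1 − rank ∂_2 = (4 − 3) − 0 = 1, and there is no ∂_2, so H_1 = Z.

Hence the Betti numbers are b_0 = 1, b_1 = 1.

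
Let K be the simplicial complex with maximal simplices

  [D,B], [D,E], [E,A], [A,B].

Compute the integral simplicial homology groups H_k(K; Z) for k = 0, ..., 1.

Fix the vertex order A < B < D < E and write every simplex with vertices in increasing order. Then dim K = 1 and the simplices of K are:

  0-simplices (4): A, B, D, E
  1-simplices (4): AB, AE, BD, DE

giving chain groups C_0 ≅ Z^4, C_1 ≅ Z^4.

Boundary ∂_1: C_1 → C_0 sends each edge [p,q] (with p < q) to q − p. For instance
  ∂AE = E − A.
As a 4×4 matrix over Z this has rank 3, with invariant factors (1,1,1).

Now H_k = ker ∂_k / im ∂_{k+1}, so:

  H_0: rank C_0 − rank ∂_1 = 4 − 3 = 1, and the invariant factors of ∂_1 are all 1, so H_0 = Z.
  H_1: rank ker ∂_1 − rank ∂_2 = (4 − 3) − 0 = 1, and there is no ∂_2, so H_1 = Z.

As a check, the Euler characteristic is 4 − 4 = 0, which agrees with 1 − 1 = 0.

H_0 = Z,  H_1 = Z.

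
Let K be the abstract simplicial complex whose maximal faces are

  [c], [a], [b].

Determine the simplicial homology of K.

H_0 = Z^3.

We work with the vertex ordering a < b < c. The simplices of K, each written with vertices in increasing order, are:

  0-simplices (3): a, b, c

giving chain groups C_0 ≅ Z^3.

Reading off H_k = ker ∂_k / im ∂_{k+1}:

  H_0: rank C_0 − rank ∂_1 = 3 − 0 = 3, and there is no ∂_1, so H_0 ≅ Z^3.

(K is a triangulation of a set of 3 points.)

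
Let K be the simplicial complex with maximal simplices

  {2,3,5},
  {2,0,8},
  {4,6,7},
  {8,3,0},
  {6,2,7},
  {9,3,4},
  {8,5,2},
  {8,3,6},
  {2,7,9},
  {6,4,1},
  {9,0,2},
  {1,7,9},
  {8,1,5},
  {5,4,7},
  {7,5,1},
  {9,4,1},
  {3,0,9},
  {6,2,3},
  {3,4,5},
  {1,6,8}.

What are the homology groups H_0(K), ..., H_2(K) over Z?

H_0 = Z,  H_1 = Z ⊕ Z/2,  H_2 = 0.

Fix the vertex order 0 < 1 < 2 < 3 < 4 < 5 < 6 < 7 < 8 < 9 and write every simplex with vertices in increasing order. Then dim K = 2 and the simplices of K are:

  0-simplices (10): [0], [1], [2], [3], [4], [5], [6], [7], [8], [9]
  1-simplices (30): (30 of them)
  2-simplices (20): (20 of them)

giving chain groups C_0 ≅ Z^10, C_1 ≅ Z^30, C_2 ≅ Z^20.

∂_1: C_1 → C_0 is given by ∂[p,q] = [q] − [p]. For instance
  ∂[5,8] = [8] − [5].
As a 10×30 matrix over Z this has rank 9, with invariant factors (1,1,1,1,1,1,1,1,1).

∂_2: C_2 → C_1 acts by ∂[p,q,r] = [q,r] − [p,r] + [p,q]. For instance
  ∂[1,4,6] = [4,6] − [1,6] + [1,4],
  ∂[3,6,8] = [6,8] − [3,8] + [3,6].
The resulting 30×20 matrix has rank 20, and its Smith normal form has invariant factors (1,1,1,1,1,1,1,1,1,1,1,1,1,1,1,1,1,1,1,2).

Computing H_k = (kernel of ∂_k) / (image of ∂_{k+1}):

  H_0: rank C_0 − rank ∂_1 = 10 − 9 = 1, and the invariant factors of ∂_1 are all 1, so H_0 = Z.
  H_1: rank ker ∂_1 − rank ∂_2 = (30 − 9) − 20 = 1, and ∂_2 has invariant factor 2 > 1, so H_1 = Z ⊕ Z/2.
  H_2: rank ker ∂_2 − rank ∂_3 = (20 − 20) − 0 = 0, and there is no ∂_3, so H_2 = 0.

(K is a triangulation of the Klein bottle.)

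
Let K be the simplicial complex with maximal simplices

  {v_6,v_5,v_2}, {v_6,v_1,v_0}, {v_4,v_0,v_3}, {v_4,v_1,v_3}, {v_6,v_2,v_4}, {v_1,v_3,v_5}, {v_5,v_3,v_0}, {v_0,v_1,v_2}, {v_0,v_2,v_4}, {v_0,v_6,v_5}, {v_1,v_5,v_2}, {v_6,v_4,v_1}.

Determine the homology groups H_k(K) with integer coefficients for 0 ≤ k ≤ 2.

We work with the vertex ordering v_0 < v_1 < v_2 < v_3 < v_4 < v_5 < v_6. The simplices of K, each written with vertices in increasing order, are:

  0-simplices (7): [v_0], [v_1], [v_2], [v_3], [v_4], [v_5], [v_6]
  1-simplices (18): (18 of them)
  2-simplices (12): (12 of them)

giving chain groups C_0 ≅ Z^7, C_1 ≅ Z^18, C_2 ≅ Z^12.

∂_1: C_1 → C_0 is given by ∂[p,q] = [q] − [p].
The 7×18 boundary matrix has rank 6 and Smith normal form diag(1,1,1,1,1,1).

Boundary ∂_2: C_2 → C_1 acts by ∂[p,q,r] = [q,r] − [p,r] + [p,q]. For instance
  ∂[v_1,v_3,v_4] = [v_3,v_4] − [v_1,v_4] + [v_1,v_3],
  ∂[v_0,v_3,v_4] = [v_3,v_4] − [v_0,v_4] + [v_0,v_3].
The resulting 18×12 matrix has rank 12, and its Smith normal form has invariant factors (1,1,1,1,1,1,1,1,1,1,1,2).

From H_k ≅ ker(∂_k) / im(∂_{k+1}) we obtain:

  H_0: rank C_0 − rank ∂_1 = 7 − 6 = 1, and the invariant factors of ∂_1 are all 1, so H_0 ≅ Z.
  H_1: rank ker ∂_1 − rank ∂_2 = (18 − 6) − 12 = 0, and ∂_2 has invariant factor 2 > 1, so H_1 ≅ Z/2Z.
  H_2: rank ker ∂_2 − rank ∂_3 = (12 − 12) − 0 = 0, and there is no ∂_3, so H_2 ≅ 0.

As a check, the Euler characteristic is 7 − 18 + 12 = 1, which agrees with 1 − 0 + 0 = 1.
(K is a triangulation of the real projective plane RP^2.)

H_0 ≅ Z,  H_1 ≅ Z/2Z,  H_2 = 0.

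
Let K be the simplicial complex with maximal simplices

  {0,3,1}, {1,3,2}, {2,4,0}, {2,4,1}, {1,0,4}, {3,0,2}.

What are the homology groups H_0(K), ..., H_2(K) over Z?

We work with the vertex ordering 0 < 1 < 2 < 3 < 4. The simplices of K, each written with vertices in increasing order, are:

  0-simplices (5): [0], [1], [2], [3], [4]
  1-simplices (9): [0,1], [0,2], [0,3], [0,4], [1,2], [1,3], [1,4], [2,3], [2,4]
  2-simplices (6): [0,1,3], [0,1,4], [0,2,3], [0,2,4], [1,2,3], [1,2,4]

Hence C_0 ≅ Z^5, C_1 ≅ Z^9, C_2 ≅ Z^6.

Boundary ∂_1: C_1 → C_0 sends each edge [p,q] (with p < q) to q − p. For instance
  ∂[1,3] = [3] − [1].
As a 5×9 matrix over Z this has rank 4, with invariant factors (1,1,1,1).

∂_2: C_2 → C_1 acts by ∂[p,q,r] = [q,r] − [p,r] + [p,q]. For instance
  ∂[0,2,4] = [2,4] − [0,4] + [0,2],
  ∂[0,1,4] = [1,4] − [0,4] + [0,1].
As a 9×6 matrix over Z this has rank 5, with invariant factors (1,1,1,1,1).

From H_k ≅ ker(∂_k) / im(∂_{k+1}) we obtain:

  H_0: rank C_0 − rank ∂_1 = 5 − 4 = 1, and the invariant factors of ∂_1 are all 1, so H_0 ≅ Z.
  H_1: rank ker ∂_1 − rank ∂_2 = (9 − 4) − 5 = 0, and the invariant factors of ∂_2 are all 1, so H_1 ≅ 0.
  H_2: rank ker ∂_2 − rank ∂_3 = (6 − 5) − 0 = 1, and there is no ∂_3, so H_2 ≅ Z.

As a check, the Euler characteristic is 5 − 9 + 6 = 2, which agrees with 1 − 0 + 1 = 2.
(K is a triangulation of the 2-sphere S^2.)

H_0 = Z,  H_1 = 0,  H_2 = Z.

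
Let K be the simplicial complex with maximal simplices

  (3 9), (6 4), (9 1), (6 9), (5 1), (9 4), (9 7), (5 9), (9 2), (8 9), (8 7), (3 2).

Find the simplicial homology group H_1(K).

Fix the vertex order 1 < 2 < 3 < 4 < 5 < 6 < 7 < 8 < 9 and write every simplex with vertices in increasing order. Then dim K = 1 and the simplices of K are:

  0-simplices (9): [1], [2], [3], [4], [5], [6], [7], [8], [9]
  1-simplices (12): [1,5], [1,9], [2,3], [2,9], [3,9], [4,6], [4,9], [5,9], [6,9], [7,8], [7,9], [8,9]

Hence C_0 ≅ Z^9, C_1 ≅ Z^12.

∂_1: C_1 → C_0 sends each edge [p,q] (with p < q) to q − p. For instance
  ∂[6,9] = [9] − [6].
As a 9×12 matrix over Z this has rank 8, with invariant factors (1,1,1,1,1,1,1,1).

Now H_k = ker ∂_k / im ∂_{k+1}, so:

  H_1: rank ker ∂_1 − rank ∂_2 = (12 − 8) − 0 = 4, and there is no ∂_2, so H_1 ≅ Z^4.

(K is a triangulation of a wedge of 4 circles.)

H_1 ≅ Z^4.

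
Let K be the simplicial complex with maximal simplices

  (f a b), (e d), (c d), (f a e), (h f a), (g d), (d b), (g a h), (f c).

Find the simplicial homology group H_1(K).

H_1 = Z^3.

Order the vertices as a < b < c < d < e < f < g < h. Listing each simplex with vertices in this order, K has dimension 2 with simplices:

  0-simplices (8): a, b, c, d, e, f, g, h
  1-simplices (14): ab, ae, af, ag, ah, bd, bf, cd, cf, de, dg, ef, fh, gh
  2-simplices (4): abf, aef, afh, agh

Hence C_0 ≅ Z^8, C_1 ≅ Z^14, C_2 ≅ Z^4.

∂_1: C_1 → C_0 is given by ∂[p,q] = [q] − [p].
The 8×14 boundary matrix has rank 7 and Smith normal form diag(1,1,1,1,1,1,1).

The boundary map ∂_2: C_2 → C_1 maps a triangle to the signed sum of its edges. For instance
  ∂aef = ef − af + ae,
  ∂agh = gh − ah + ag.
This gives a 14×4 integer matrix of rank 4; reducing to Smith normal form yields diagonal entries (1,1,1,1).

Reading off H_k = ker ∂_k / im ∂_{k+1}:

  H_1: rank ker ∂_1 − rank ∂_2 = (14 − 7) − 4 = 3, and the invariant factors of ∂_2 are all 1, so H_1 ≅ Z^3.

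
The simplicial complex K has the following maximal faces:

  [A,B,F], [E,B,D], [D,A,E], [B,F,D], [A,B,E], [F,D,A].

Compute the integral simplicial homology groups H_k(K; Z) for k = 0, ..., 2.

H_0 = Z,  H_1 = 0,  H_2 = Z.

Take the total order A < B < D < E < F on the vertex set. Then K (dimension 2) consists of the simplices:

  0-simplices (5): A, B, D, E, F
  1-simplices (9): AB, AD, AE, AF, BD, BE, BF, DE, DF
  2-simplices (6): ABE, ABF, ADE, ADF, BDE, BDF

so the chain groups are C_0 ≅ Z^5, C_1 ≅ Z^9, C_2 ≅ Z^6.

The boundary map ∂_1: C_1 → C_0 sends each edge [p,q] (with p < q) to q − p. For instance
  ∂AE = E − A.
The resulting 5×9 matrix has rank 4, and its Smith normal form has invariant factors (1,1,1,1).

Boundary ∂_2: C_2 → C_1 sends each 2-simplex [p,q,r] to [q,r] − [p,r] + [p,q]. For instance
  ∂BDF = DF − BF + BD,
  ∂ABF = BF − AF + AB.
As a 9×6 matrix over Z this has rank 5, with invariant factors (1,1,1,1,1).

Now H_k = ker ∂_k / im ∂_{k+1}, so:

  H_0: rank C_0 − rank ∂_1 = 5 − 4 = 1, and the invariant factors of ∂_1 are all 1, so H_0 ≅ Z.
  H_1: rank ker ∂_1 − rank ∂_2 = (9 − 4) − 5 = 0, and the invariant factors of ∂_2 are all 1, so H_1 ≅ 0.
  H_2: rank ker ∂_2 − rank ∂_3 = (6 − 5) − 0 = 1, and there is no ∂_3, so H_2 ≅ Z.

As a check, the Euler characteristic is 5 − 9 + 6 = 2, which agrees with 1 − 0 + 1 = 2.
(K is a triangulation of the 2-sphere S^2.)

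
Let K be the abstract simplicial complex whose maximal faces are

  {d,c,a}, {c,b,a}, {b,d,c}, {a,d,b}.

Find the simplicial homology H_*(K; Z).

Order the vertices as a < b < c < d. Listing each simplex with vertices in this order, K has dimension 2 with simplices:

  0-simplices (4): a, b, c, d
  1-simplices (6): ab, ac, ad, bc, bd, cd
  2-simplices (4): abc, abd, acd, bcd

giving chain groups C_0 ≅ Z^4, C_1 ≅ Z^6, C_2 ≅ Z^4.

Boundary ∂_1: C_1 → C_0 sends each edge [p,q] (with p < q) to q − p. For instance
  ∂ab = b − a.
This gives a 4×6 integer matrix of rank 3; reducing to Smith normal form yields diagonal entries (1,1,1).

The boundary map ∂_2: C_2 → C_1 sends each 2-simplex [p,q,r] to [q,r] − [p,r] + [p,q]. For instance
  ∂abc = bc − ac + ab,
  ∂abd = bd − ad + ab.
This gives a 6×4 integer matrix of rank 3; reducing to Smith normal form yields diagonal entries (1,1,1).

Computing H_k = (kernel of ∂_k) / (image of ∂_{k+1}):

  H_0: rank C_0 − rank ∂_1 = 4 − 3 = 1, and the invariant factors of ∂_1 are all 1, so H_0 = Z.
  H_1: rank ker ∂_1 − rank ∂_2 = (6 − 3) − 3 = 0, and the invariant factors of ∂_2 are all 1, so H_1 = 0.
  H_2: rank ker ∂_2 − rank ∂_3 = (4 − 3) − 0 = 1, and there is no ∂_3, so H_2 = Z.

As a check, the Euler characteristic is 4 − 6 + 4 = 2, which agrees with 1 − 0 + 1 = 2.

H_0 = Z,  H_1 = 0,  H_2 = Z.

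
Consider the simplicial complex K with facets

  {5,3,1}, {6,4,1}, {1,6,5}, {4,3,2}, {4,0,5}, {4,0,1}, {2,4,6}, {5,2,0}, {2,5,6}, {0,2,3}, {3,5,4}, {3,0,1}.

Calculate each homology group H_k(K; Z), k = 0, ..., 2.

H_0 ≅ Z,  H_1 ≅ Z/2,  H_2 = 0.

Order the vertices as 0 < 1 < 2 < 3 < 4 < 5 < 6. Listing each simplex with vertices in this order, K has dimension 2 with simplices:

  0-simplices (7): [0], [1], [2], [3], [4], [5], [6]
  1-simplices (18): [0,1], [0,2], [0,3], [0,4], [0,5], [1,3], [1,4], [1,5], [1,6], [2,3], [2,4], [2,5], [2,6], [3,4], [3,5], [4,5], [4,6], [5,6]
  2-simplices (12): [0,1,3], [0,1,4], [0,2,3], [0,2,5], [0,4,5], [1,3,5], [1,4,6], [1,5,6], [2,3,4], [2,4,6], [2,5,6], [3,4,5]

Hence C_0 ≅ Z^7, C_1 ≅ Z^18, C_2 ≅ Z^12.

∂_1: C_1 → C_0 sends each edge [p,q] (with p < q) to q − p. For instance
  ∂[2,6] = [6] − [2].
This gives a 7×18 integer matrix of rank 6; reducing to Smith normal form yields diagonal entries (1,1,1,1,1,1).

∂_2: C_2 → C_1 sends each 2-simplex [p,q,r] to [q,r] − [p,r] + [p,q]. For instance
  ∂[0,1,4] = [1,4] − [0,4] + [0,1],
  ∂[1,3,5] = [3,5] − [1,5] + [1,3].
The resulting 18×12 matrix has rank 12, and its Smith normal form has invariant factors (1,1,1,1,1,1,1,1,1,1,1,2).

Reading off H_k = ker ∂_k / im ∂_{k+1}:

  H_0: rank C_0 − rank ∂_1 = 7 − 6 = 1, and the invariant factors of ∂_1 are all 1, so H_0 = Z.
  H_1: rank ker ∂_1 − rank ∂_2 = (18 − 6) − 12 = 0, and ∂_2 has invariant factor 2 > 1, so H_1 = Z/2.
  H_2: rank ker ∂_2 − rank ∂_3 = (12 − 12) − 0 = 0, and there is no ∂_3, so H_2 = 0.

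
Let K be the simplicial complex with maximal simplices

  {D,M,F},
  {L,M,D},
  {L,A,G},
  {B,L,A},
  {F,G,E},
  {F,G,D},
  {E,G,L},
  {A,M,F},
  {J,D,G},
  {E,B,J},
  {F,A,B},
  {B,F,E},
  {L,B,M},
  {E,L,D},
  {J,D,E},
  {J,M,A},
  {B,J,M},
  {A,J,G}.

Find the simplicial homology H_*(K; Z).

H_0 = Z,  H_1 = Z × Z/2,  H_2 = 0.

K has 9 vertices, 27 edges, 18 triangles.
rank ∂_0 = 0, rank ∂_1 = 8 ⇒ b_0 = 9 − 0 − 8 = 1; all invariant factors of ∂_1 are 1 so no torsion. So H_0 = Z.
rank ∂_1 = 8, rank ∂_2 = 18 ⇒ b_1 = 27 − 8 − 18 = 1; ∂_2 has invariant factor(s) [2] giving torsion. So H_1 = Z × Z/2.
rank ∂_2 = 18, rank ∂_3 = 0 ⇒ b_2 = 18 − 18 − 0 = 0. So H_2 = 0.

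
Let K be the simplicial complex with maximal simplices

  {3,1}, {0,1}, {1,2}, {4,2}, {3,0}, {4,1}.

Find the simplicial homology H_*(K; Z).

Fix the vertex order 0 < 1 < 2 < 3 < 4 and write every simplex with vertices in increasing order. Then dim K = 1 and the simplices of K are:

  0-simplices (5): [0], [1], [2], [3], [4]
  1-simplices (6): [0,1], [0,3], [1,2], [1,3], [1,4], [2,4]

giving chain groups C_0 ≅ Z^5, C_1 ≅ Z^6.

The boundary map ∂_1: C_1 → C_0 sends each edge [p,q] (with p < q) to q − p.
As a 5×6 matrix over Z this has rank 4, with invariant factors (1,1,1,1).

From H_k ≅ ker(∂_k) / im(∂_{k+1}) we obtain:

  H_0: rank C_0 − rank ∂_1 = 5 − 4 = 1, and the invariant factors of ∂_1 are all 1, so H_0 ≅ Z.
  H_1: rank ker ∂_1 − rank ∂_2 = (6 − 4) − 0 = 2, and there is no ∂_2, so H_1 ≅ Z^2.

As a check, the Euler characteristic is 5 − 6 = -1, which agrees with 1 − 2 = -1.

H_0 ≅ Z,  H_1 ≅ Z^2.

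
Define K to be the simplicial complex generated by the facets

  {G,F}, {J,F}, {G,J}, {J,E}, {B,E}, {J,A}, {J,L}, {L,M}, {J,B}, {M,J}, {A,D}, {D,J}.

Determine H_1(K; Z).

Take the total order A < B < D < E < F < G < J < L < M on the vertex set. Then K (dimension 1) consists of the simplices:

  0-simplices (9): A, B, D, E, F, G, J, L, M
  1-simplices (12): AD, AJ, BE, BJ, DJ, EJ, FG, FJ, GJ, JL, JM, LM

giving chain groups C_0 ≅ Z^9, C_1 ≅ Z^12.

Boundary ∂_1: C_1 → C_0 maps an edge to its endpoints' difference, ∂[p,q] = q − p. For instance
  ∂BJ = J − B.
As a 9×12 matrix over Z this has rank 8, with invariant factors (1,1,1,1,1,1,1,1).

Reading off H_k = ker ∂_k / im ∂_{k+1}:

  H_1: rank ker ∂_1 − rank ∂_2 = (12 − 8) − 0 = 4, and there is no ∂_2, so H_1 = Z^4.

H_1 = Z^4.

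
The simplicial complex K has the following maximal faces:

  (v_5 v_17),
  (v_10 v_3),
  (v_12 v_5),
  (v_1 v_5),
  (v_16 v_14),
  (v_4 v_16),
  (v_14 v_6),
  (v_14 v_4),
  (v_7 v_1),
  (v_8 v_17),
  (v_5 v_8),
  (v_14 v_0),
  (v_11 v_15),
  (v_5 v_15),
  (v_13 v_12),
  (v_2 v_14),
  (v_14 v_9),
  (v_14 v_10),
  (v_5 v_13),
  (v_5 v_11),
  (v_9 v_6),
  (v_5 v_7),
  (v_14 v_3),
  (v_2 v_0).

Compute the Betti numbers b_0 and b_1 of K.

Fix the vertex order v_0 < v_1 < v_2 < v_3 < v_4 < v_5 < v_6 < v_7 < v_8 < v_9 < v_10 < v_11 < v_12 < v_13 < v_14 < v_15 < v_16 < v_17 and write every simplex with vertices in increasing order. Then dim K = 1 and the simplices of K are:

  0-simplices (18): [v_0], [v_1], [v_2], [v_3], [v_4], [v_5], [v_6], [v_7], [v_8], [v_9], [v_10], [v_11], [v_12], [v_13], [v_14], [v_15], [v_16], [v_17]
  1-simplices (24): (24 of them)

so the chain groups are C_0 ≅ Z^18, C_1 ≅ Z^24.

The boundary map ∂_1: C_1 → C_0 sends each edge [p,q] (with p < q) to q − p.
As a 18×24 matrix over Z this has rank 16, with invariant factors (1,1,1,1,1,1,1,1,1,1,1,1,1,1,1,1).

Computing H_k = (kernel of ∂_k) / (image of ∂_{k+1}):

  H_0: rank C_0 − rank ∂_1 = 18 − 16 = 2, and the invariant factors of ∂_1 are all 1, so H_0 = Z^2.
  H_1: rank ker ∂_1 − rank ∂_2 = (24 − 16) − 0 = 8, and there is no ∂_2, so H_1 = Z^8.

(K is a triangulation of the disjoint union of a wedge of 4 circles and a wedge of 4 circles.)

Hence the Betti numbers are b_0 = 2, b_1 = 8.

b_0 = 2, b_1 = 8.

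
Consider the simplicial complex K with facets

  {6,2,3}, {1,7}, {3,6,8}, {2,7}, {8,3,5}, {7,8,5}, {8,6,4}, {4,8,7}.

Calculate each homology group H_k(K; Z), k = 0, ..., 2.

H_0 ≅ Z,  H_1 ≅ Z,  H_2 = 0.

Order the vertices as 1 < 2 < 3 < 4 < 5 < 6 < 7 < 8. Listing each simplex with vertices in this order, K has dimension 2 with simplices:

  0-simplices (8): [1], [2], [3], [4], [5], [6], [7], [8]
  1-simplices (14): [1,7], [2,3], [2,6], [2,7], [3,5], [3,6], [3,8], [4,6], [4,7], [4,8], [5,7], [5,8], [6,8], [7,8]
  2-simplices (6): [2,3,6], [3,5,8], [3,6,8], [4,6,8], [4,7,8], [5,7,8]

Hence C_0 ≅ Z^8, C_1 ≅ Z^14, C_2 ≅ Z^6.

∂_1: C_1 → C_0 maps an edge to its endpoints' difference, ∂[p,q] = q − p.
The resulting 8×14 matrix has rank 7, and its Smith normal form has invariant factors (1,1,1,1,1,1,1).

The boundary map ∂_2: C_2 → C_1 maps a triangle to the signed sum of its edges. For instance
  ∂[3,6,8] = [6,8] − [3,8] + [3,6],
  ∂[5,7,8] = [7,8] − [5,8] + [5,7].
This gives a 14×6 integer matrix of rank 6; reducing to Smith normal form yields diagonal entries (1,1,1,1,1,1).

From H_k ≅ ker(∂_k) / im(∂_{k+1}) we obtain:

  H_0: rank C_0 − rank ∂_1 = 8 − 7 = 1, and the invariant factors of ∂_1 are all 1, so H_0 ≅ Z.
  H_1: rank ker ∂_1 − rank ∂_2 = (14 − 7) − 6 = 1, and the invariant factors of ∂_2 are all 1, so H_1 ≅ Z.
  H_2: rank ker ∂_2 − rank ∂_3 = (6 − 6) − 0 = 0, and there is no ∂_3, so H_2 ≅ 0.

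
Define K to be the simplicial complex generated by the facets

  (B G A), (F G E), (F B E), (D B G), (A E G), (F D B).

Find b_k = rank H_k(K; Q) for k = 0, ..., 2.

K has 6 vertices, 12 edges, 6 triangles.
rank ∂_0 = 0, rank ∂_1 = 5 ⇒ b_0 = 6 − 0 − 5 = 1; all invariant factors of ∂_1 are 1 so no torsion. So H_0 = Z.
rank ∂_1 = 5, rank ∂_2 = 6 ⇒ b_1 = 12 − 5 − 6 = 1; all invariant factors of ∂_2 are 1 so no torsion. So H_1 = Z.
rank ∂_2 = 6, rank ∂_3 = 0 ⇒ b_2 = 6 − 6 − 0 = 0. So H_2 = 0.

b_0 = 1, b_1 = 1, b_2 = 0.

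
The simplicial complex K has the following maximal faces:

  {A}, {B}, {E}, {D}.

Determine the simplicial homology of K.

Fix the vertex order A < B < D < E and write every simplex with vertices in increasing order. Then dim K = 0 and the simplices of K are:

  0-simplices (4): A, B, D, E

giving chain groups C_0 ≅ Z^4.

From H_k ≅ ker(∂_k) / im(∂_{k+1}) we obtain:

  H_0: rank C_0 − rank ∂_1 = 4 − 0 = 4, and there is no ∂_1, so H_0 ≅ Z^4.

H_0 = Z^4.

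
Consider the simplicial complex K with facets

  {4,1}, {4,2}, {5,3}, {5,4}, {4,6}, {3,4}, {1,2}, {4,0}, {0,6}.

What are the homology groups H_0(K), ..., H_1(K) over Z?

H_0 = Z,  H_1 = Z^3.

Fix the vertex order 0 < 1 < 2 < 3 < 4 < 5 < 6 and write every simplex with vertices in increasing order. Then dim K = 1 and the simplices of K are:

  0-simplices (7): [0], [1], [2], [3], [4], [5], [6]
  1-simplices (9): [0,4], [0,6], [1,2], [1,4], [2,4], [3,4], [3,5], [4,5], [4,6]

giving chain groups C_0 ≅ Z^7, C_1 ≅ Z^9.

Boundary ∂_1: C_1 → C_0 sends each edge [p,q] (with p < q) to q − p. For instance
  ∂[0,4] = [4] − [0].
As a 7×9 matrix over Z this has rank 6, with invariant factors (1,1,1,1,1,1).

Computing H_k = (kernel of ∂_k) / (image of ∂_{k+1}):

  H_0: rank C_0 − rank ∂_1 = 7 − 6 = 1, and the invariant factors of ∂_1 are all 1, so H_0 ≅ Z.
  H_1: rank ker ∂_1 − rank ∂_2 = (9 − 6) − 0 = 3, and there is no ∂_2, so H_1 ≅ Z^3.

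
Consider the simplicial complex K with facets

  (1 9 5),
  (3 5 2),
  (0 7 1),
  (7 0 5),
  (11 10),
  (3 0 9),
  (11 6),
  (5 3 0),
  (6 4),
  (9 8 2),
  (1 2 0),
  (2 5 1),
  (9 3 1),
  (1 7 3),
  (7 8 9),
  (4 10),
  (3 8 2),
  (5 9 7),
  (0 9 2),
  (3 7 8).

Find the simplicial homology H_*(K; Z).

Fix the vertex order 0 < 1 < 2 < 3 < 4 < 5 < 6 < 7 < 8 < 9 < 10 < 11 and write every simplex with vertices in increasing order. Then dim K = 2 and the simplices of K are:

  0-simplices (12): [0], [1], [2], [3], [4], [5], [6], [7], [8], [9], [10], [11]
  1-simplices (28): (28 of them)
  2-simplices (16): [0,1,2], [0,1,7], [0,2,9], [0,3,5], [0,3,9], [0,5,7], [1,2,5], [1,3,7], [1,3,9], [1,5,9], [2,3,5], [2,3,8], [2,8,9], [3,7,8], [5,7,9], [7,8,9]

Hence C_0 ≅ Z^12, C_1 ≅ Z^28, C_2 ≅ Z^16.

Boundary ∂_1: C_1 → C_0 is given by ∂[p,q] = [q] − [p].
The resulting 12×28 matrix has rank 10, and its Smith normal form has invariant factors (1,1,1,1,1,1,1,1,1,1).

Boundary ∂_2: C_2 → C_1 acts by ∂[p,q,r] = [q,r] − [p,r] + [p,q]. For instance
  ∂[1,5,9] = [5,9] − [1,9] + [1,5],
  ∂[1,2,5] = [2,5] − [1,5] + [1,2].
The resulting 28×16 matrix has rank 15, and its Smith normal form has invariant factors (1,1,1,1,1,1,1,1,1,1,1,1,1,1,1).

From H_k ≅ ker(∂_k) / im(∂_{k+1}) we obtain:

  H_0: rank C_0 − rank ∂_1 = 12 − 10 = 2, and the invariant factors of ∂_1 are all 1, so H_0 ≅ Z^2.
  H_1: rank ker ∂_1 − rank ∂_2 = (28 − 10) − 15 = 3, and the invariant factors of ∂_2 are all 1, so H_1 ≅ Z^3.
  H_2: rank ker ∂_2 − rank ∂_3 = (16 − 15) − 0 = 1, and there is no ∂_3, so H_2 ≅ Z.

As a check, the Euler characteristic is 12 − 28 + 16 = 0, which agrees with 2 − 3 + 1 = 0.
(K is a triangulation of the disjoint union of the torus T^2 and the circle S^1.)

H_0 ≅ Z^2,  H_1 ≅ Z^3,  H_2 ≅ Z.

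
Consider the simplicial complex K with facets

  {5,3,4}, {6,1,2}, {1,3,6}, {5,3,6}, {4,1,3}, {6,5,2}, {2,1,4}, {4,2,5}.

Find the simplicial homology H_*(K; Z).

H_0 ≅ Z,  H_1 = 0,  H_2 ≅ Z.

We work with the vertex ordering 1 < 2 < 3 < 4 < 5 < 6. The simplices of K, each written with vertices in increasing order, are:

  0-simplices (6): [1], [2], [3], [4], [5], [6]
  1-simplices (12): [1,2], [1,3], [1,4], [1,6], [2,4], [2,5], [2,6], [3,4], [3,5], [3,6], [4,5], [5,6]
  2-simplices (8): [1,2,4], [1,2,6], [1,3,4], [1,3,6], [2,4,5], [2,5,6], [3,4,5], [3,5,6]

Hence C_0 ≅ Z^6, C_1 ≅ Z^12, C_2 ≅ Z^8.

Boundary ∂_1: C_1 → C_0 is given by ∂[p,q] = [q] − [p].
This gives a 6×12 integer matrix of rank 5; reducing to Smith normal form yields diagonal entries (1,1,1,1,1).

The boundary map ∂_2: C_2 → C_1 sends each 2-simplex [p,q,r] to [q,r] − [p,r] + [p,q]. For instance
  ∂[1,3,4] = [3,4] − [1,4] + [1,3],
  ∂[1,2,6] = [2,6] − [1,6] + [1,2].
This gives a 12×8 integer matrix of rank 7; reducing to Smith normal form yields diagonal entries (1,1,1,1,1,1,1).

Now H_k = ker ∂_k / im ∂_{k+1}, so:

  H_0: rank C_0 − rank ∂_1 = 6 − 5 = 1, and the invariant factors of ∂_1 are all 1, so H_0 ≅ Z.
  H_1: rank ker ∂_1 − rank ∂_2 = (12 − 5) − 7 = 0, and the invariant factors of ∂_2 are all 1, so H_1 ≅ 0.
  H_2: rank ker ∂_2 − rank ∂_3 = (8 − 7) − 0 = 1, and there is no ∂_3, so H_2 ≅ Z.

As a check, the Euler characteristic is 6 − 12 + 8 = 2, which agrees with 1 − 0 + 1 = 2.
(K is a triangulation of the 2-sphere S^2.)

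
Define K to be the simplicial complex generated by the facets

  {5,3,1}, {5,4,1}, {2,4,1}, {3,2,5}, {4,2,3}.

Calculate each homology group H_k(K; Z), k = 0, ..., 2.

K has 5 vertices, 10 edges, 5 triangles.
rank ∂_0 = 0, rank ∂_1 = 4 ⇒ b_0 = 5 − 0 − 4 = 1; all invariant factors of ∂_1 are 1 so no torsion. So H_0 = Z.
rank ∂_1 = 4, rank ∂_2 = 5 ⇒ b_1 = 10 − 4 − 5 = 1; all invariant factors of ∂_2 are 1 so no torsion. So H_1 = Z.
rank ∂_2 = 5, rank ∂_3 = 0 ⇒ b_2 = 5 − 5 − 0 = 0. So H_2 = 0.

H_0 = Z,  H_1 = Z,  H_2 = 0.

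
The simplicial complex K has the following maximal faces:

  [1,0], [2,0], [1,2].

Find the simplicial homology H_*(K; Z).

Order the vertices as 0 < 1 < 2. Listing each simplex with vertices in this order, K has dimension 1 with simplices:

  0-simplices (3): [0], [1], [2]
  1-simplices (3): [0,1], [0,2], [1,2]

Hence C_0 ≅ Z^3, C_1 ≅ Z^3.

The boundary map ∂_1: C_1 → C_0 sends each edge [p,q] (with p < q) to q − p.
As a 3×3 matrix over Z this has rank 2, with invariant factors (1,1).

Now H_k = ker ∂_k / im ∂_{k+1}, so:

  H_0: rank C_0 − rank ∂_1 = 3 − 2 = 1, and the invariant factors of ∂_1 are all 1, so H_0 = Z.
  H_1: rank ker ∂_1 − rank ∂_2 = (3 − 2) − 0 = 1, and there is no ∂_2, so H_1 = Z.

As a check, the Euler characteristic is 3 − 3 = 0, which agrees with 1 − 1 = 0.

H_0 = Z,  H_1 = Z.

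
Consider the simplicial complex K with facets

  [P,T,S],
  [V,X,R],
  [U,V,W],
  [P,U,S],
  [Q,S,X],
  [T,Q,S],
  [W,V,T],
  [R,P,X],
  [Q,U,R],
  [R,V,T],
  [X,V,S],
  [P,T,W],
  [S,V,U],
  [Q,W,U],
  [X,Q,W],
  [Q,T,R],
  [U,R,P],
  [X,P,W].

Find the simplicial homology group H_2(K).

Take the total order P < Q < R < S < T < U < V < W < X on the vertex set. Then K (dimension 2) consists of the simplices:

  0-simplices (9): P, Q, R, S, T, U, V, W, X
  1-simplices (27): PR, PS, PT, PU, PW, PX, QR, QS, QT, QU, QW, QX, RT, RU, RV, RX, ST, SU, SV, SX, TV, TW, UV, UW, VW, VX, WX
  2-simplices (18): PRU, PRX, PST, PSU, PTW, PWX, QRT, QRU, QST, QSX, QUW, QWX, RTV, RVX, SUV, SVX, TVW, UVW

so the chain groups are C_0 ≅ Z^9, C_1 ≅ Z^27, C_2 ≅ Z^18.

The boundary map ∂_1: C_1 → C_0 maps an edge to its endpoints' difference, ∂[p,q] = q − p. For instance
  ∂RT = T − R.
This gives a 9×27 integer matrix of rank 8; reducing to Smith normal form yields diagonal entries (1,1,1,1,1,1,1,1).

The boundary map ∂_2: C_2 → C_1 maps a triangle to the signed sum of its edges. For instance
  ∂QUW = UW − QW + QU,
  ∂RTV = TV − RV + RT.
This gives a 27×18 integer matrix of rank 17; reducing to Smith normal form yields diagonal entries (1,1,1,1,1,1,1,1,1,1,1,1,1,1,1,1,1).

From H_k ≅ ker(∂_k) / im(∂_{k+1}) we obtain:

  H_2: rank ker ∂_2 − rank ∂_3 = (18 − 17) − 0 = 1, and there is no ∂_3, so H_2 = Z.

H_2 ≅ Z.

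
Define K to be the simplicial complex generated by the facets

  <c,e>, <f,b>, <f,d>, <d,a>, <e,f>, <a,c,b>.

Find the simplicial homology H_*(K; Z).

H_0 ≅ Z,  H_1 ≅ Z^2,  H_2 = 0.

K has 6 vertices, 8 edges, 1 triangle.
rank ∂_0 = 0, rank ∂_1 = 5 ⇒ b_0 = 6 − 0 − 5 = 1; all invariant factors of ∂_1 are 1 so no torsion. So H_0 ≅ Z.
rank ∂_1 = 5, rank ∂_2 = 1 ⇒ b_1 = 8 − 5 − 1 = 2; all invariant factors of ∂_2 are 1 so no torsion. So H_1 ≅ Z^2.
rank ∂_2 = 1, rank ∂_3 = 0 ⇒ b_2 = 1 − 1 − 0 = 0. So H_2 ≅ 0.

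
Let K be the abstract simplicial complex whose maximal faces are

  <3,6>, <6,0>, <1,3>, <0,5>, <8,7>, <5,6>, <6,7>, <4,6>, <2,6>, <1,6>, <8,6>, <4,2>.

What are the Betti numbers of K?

b_0 = 1, b_1 = 4.

K has 9 vertices, 12 edges.
rank ∂_0 = 0, rank ∂_1 = 8 ⇒ b_0 = 9 − 0 − 8 = 1; all invariant factors of ∂_1 are 1 so no torsion. So H_0 = Z.
rank ∂_1 = 8, rank ∂_2 = 0 ⇒ b_1 = 12 − 8 − 0 = 4. So H_1 = Z^4.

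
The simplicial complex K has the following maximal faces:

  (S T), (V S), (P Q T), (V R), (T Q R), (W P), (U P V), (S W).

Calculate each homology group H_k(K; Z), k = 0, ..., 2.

Order the vertices as P < Q < R < S < T < U < V < W. Listing each simplex with vertices in this order, K has dimension 2 with simplices:

  0-simplices (8): P, Q, R, S, T, U, V, W
  1-simplices (13): PQ, PT, PU, PV, PW, QR, QT, RT, RV, ST, SV, SW, UV
  2-simplices (3): PQT, PUV, QRT

so the chain groups are C_0 ≅ Z^8, C_1 ≅ Z^13, C_2 ≅ Z^3.

The boundary map ∂_1: C_1 → C_0 maps an edge to its endpoints' difference, ∂[p,q] = q − p.
As a 8×13 matrix over Z this has rank 7, with invariant factors (1,1,1,1,1,1,1).

The boundary map ∂_2: C_2 → C_1 maps a triangle to the signed sum of its edges. For instance
  ∂PUV = UV − PV + PU,
  ∂PQT = QT − PT + PQ.
This gives a 13×3 integer matrix of rank 3; reducing to Smith normal form yields diagonal entries (1,1,1).

From H_k ≅ ker(∂_k) / im(∂_{k+1}) we obtain:

  H_0: rank C_0 − rank ∂_1 = 8 − 7 = 1, and the invariant factors of ∂_1 are all 1, so H_0 = Z.
  H_1: rank ker ∂_1 − rank ∂_2 = (13 − 7) − 3 = 3, and the invariant factors of ∂_2 are all 1, so H_1 = Z^3.
  H_2: rank ker ∂_2 − rank ∂_3 = (3 − 3) − 0 = 0, and there is no ∂_3, so H_2 = 0.

H_0 ≅ Z,  H_1 ≅ Z^3,  H_2 = 0.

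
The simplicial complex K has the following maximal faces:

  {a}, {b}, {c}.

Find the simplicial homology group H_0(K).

H_0 ≅ Z^3.

Take the total order a < b < c on the vertex set. Then K (dimension 0) consists of the simplices:

  0-simplices (3): a, b, c

Hence C_0 ≅ Z^3.

Now H_k = ker ∂_k / im ∂_{k+1}, so:

  H_0: rank C_0 − rank ∂_1 = 3 − 0 = 3, and there is no ∂_1, so H_0 ≅ Z^3.

(K is a triangulation of a set of 3 points.)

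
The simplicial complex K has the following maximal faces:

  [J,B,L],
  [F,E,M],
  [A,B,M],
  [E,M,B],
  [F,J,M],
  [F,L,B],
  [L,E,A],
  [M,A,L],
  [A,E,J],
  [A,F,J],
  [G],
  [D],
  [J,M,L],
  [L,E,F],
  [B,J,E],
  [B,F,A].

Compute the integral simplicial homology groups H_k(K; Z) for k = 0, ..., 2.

We work with the vertex ordering A < B < D < E < F < G < J < L < M. The simplices of K, each written with vertices in increasing order, are:

  0-simplices (9): A, B, D, E, F, G, J, L, M
  1-simplices (21): AB, AE, AF, AJ, AL, AM, BE, BF, BJ, BL, BM, EF, EJ, EL, EM, FJ, FL, FM, JL, JM, LM
  2-simplices (14): ABF, ABM, AEJ, AEL, AFJ, ALM, BEJ, BEM, BFL, BJL, EFL, EFM, FJM, JLM

giving chain groups C_0 ≅ Z^9, C_1 ≅ Z^21, C_2 ≅ Z^14.

Boundary ∂_1: C_1 → C_0 sends each edge [p,q] (with p < q) to q − p. For instance
  ∂EM = M − E.
The resulting 9×21 matrix has rank 6, and its Smith normal form has invariant factors (1,1,1,1,1,1).

∂_2: C_2 → C_1 sends each 2-simplex [p,q,r] to [q,r] − [p,r] + [p,q]. For instance
  ∂AEJ = EJ − AJ + AE,
  ∂FJM = JM − FM + FJ.
The 21×14 boundary matrix has rank 13 and Smith normal form diag(1,1,1,1,1,1,1,1,1,1,1,1,1).

From H_k ≅ ker(∂_k) / im(∂_{k+1}) we obtain:

  H_0: rank C_0 − rank ∂_1 = 9 − 6 = 3, and the invariant factors of ∂_1 are all 1, so H_0 = Z^3.
  H_1: rank ker ∂_1 − rank ∂_2 = (21 − 6) − 13 = 2, and the invariant factors of ∂_2 are all 1, so H_1 = Z^2.
  H_2: rank ker ∂_2 − rank ∂_3 = (14 − 13) − 0 = 1, and there is no ∂_3, so H_2 = Z.

(K is a triangulation of the disjoint union of a set of 2 points and the torus T^2.)

H_0 = Z^3,  H_1 = Z^2,  H_2 = Z.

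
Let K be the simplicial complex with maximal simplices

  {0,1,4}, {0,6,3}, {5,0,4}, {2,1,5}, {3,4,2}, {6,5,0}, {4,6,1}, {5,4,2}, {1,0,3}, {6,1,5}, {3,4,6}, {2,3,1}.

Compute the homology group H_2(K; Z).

H_2 = 0.

Take the total order 0 < 1 < 2 < 3 < 4 < 5 < 6 on the vertex set. Then K (dimension 2) consists of the simplices:

  0-simplices (7): [0], [1], [2], [3], [4], [5], [6]
  1-simplices (18): [0,1], [0,3], [0,4], [0,5], [0,6], [1,2], [1,3], [1,4], [1,5], [1,6], [2,3], [2,4], [2,5], [3,4], [3,6], [4,5], [4,6], [5,6]
  2-simplices (12): [0,1,3], [0,1,4], [0,3,6], [0,4,5], [0,5,6], [1,2,3], [1,2,5], [1,4,6], [1,5,6], [2,3,4], [2,4,5], [3,4,6]

giving chain groups C_0 ≅ Z^7, C_1 ≅ Z^18, C_2 ≅ Z^12.

Boundary ∂_1: C_1 → C_0 is given by ∂[p,q] = [q] − [p].
As a 7×18 matrix over Z this has rank 6, with invariant factors (1,1,1,1,1,1).

∂_2: C_2 → C_1 sends each 2-simplex [p,q,r] to [q,r] − [p,r] + [p,q]. For instance
  ∂[0,4,5] = [4,5] − [0,5] + [0,4],
  ∂[2,4,5] = [4,5] − [2,5] + [2,4].
As a 18×12 matrix over Z this has rank 12, with invariant factors (1,1,1,1,1,1,1,1,1,1,1,2).

Reading off H_k = ker ∂_k / im ∂_{k+1}:

  H_2: rank ker ∂_2 − rank ∂_3 = (12 − 12) − 0 = 0, and there is no ∂_3, so H_2 ≅ 0.

(K is a triangulation of the real projective plane RP^2.)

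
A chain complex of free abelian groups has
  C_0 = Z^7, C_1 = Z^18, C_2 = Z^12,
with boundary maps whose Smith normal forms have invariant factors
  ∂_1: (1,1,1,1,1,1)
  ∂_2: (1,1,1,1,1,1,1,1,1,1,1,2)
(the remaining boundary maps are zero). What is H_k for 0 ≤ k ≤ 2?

H_0 ≅ Z,  H_1 ≅ Z/2Z,  H_2 = 0.

H_0: b_0 = 7 − 0 − 6 = 1; torsion from ∂_1 factors > 1: none. So H_0 ≅ Z.
H_1: b_1 = 18 − 6 − 12 = 0; torsion from ∂_2 factors > 1: [2]. So H_1 ≅ Z/2Z.
H_2: b_2 = 12 − 12 − 0 = 0; torsion from ∂_3 factors > 1: none. So H_2 ≅ 0.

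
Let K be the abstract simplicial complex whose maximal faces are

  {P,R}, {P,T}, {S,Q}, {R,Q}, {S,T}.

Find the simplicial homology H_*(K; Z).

H_0 ≅ Z,  H_1 ≅ Z.

K has 5 vertices, 5 edges.
rank ∂_0 = 0, rank ∂_1 = 4 ⇒ b_0 = 5 − 0 − 4 = 1; all invariant factors of ∂_1 are 1 so no torsion. So H_0 = Z.
rank ∂_1 = 4, rank ∂_2 = 0 ⇒ b_1 = 5 − 4 − 0 = 1. So H_1 = Z.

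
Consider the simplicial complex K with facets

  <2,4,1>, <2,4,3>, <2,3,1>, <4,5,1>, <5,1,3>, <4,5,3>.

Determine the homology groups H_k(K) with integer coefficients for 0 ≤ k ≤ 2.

H_0 = Z,  H_1 = 0,  H_2 = Z.

Take the total order 1 < 2 < 3 < 4 < 5 on the vertex set. Then K (dimension 2) consists of the simplices:

  0-simplices (5): [1], [2], [3], [4], [5]
  1-simplices (9): [1,2], [1,3], [1,4], [1,5], [2,3], [2,4], [3,4], [3,5], [4,5]
  2-simplices (6): [1,2,3], [1,2,4], [1,3,5], [1,4,5], [2,3,4], [3,4,5]

giving chain groups C_0 ≅ Z^5, C_1 ≅ Z^9, C_2 ≅ Z^6.

∂_1: C_1 → C_0 sends each edge [p,q] (with p < q) to q − p. For instance
  ∂[1,5] = [5] − [1].
As a 5×9 matrix over Z this has rank 4, with invariant factors (1,1,1,1).

The boundary map ∂_2: C_2 → C_1 acts by ∂[p,q,r] = [q,r] − [p,r] + [p,q]. For instance
  ∂[1,4,5] = [4,5] − [1,5] + [1,4],
  ∂[1,3,5] = [3,5] − [1,5] + [1,3].
The 9×6 boundary matrix has rank 5 and Smith normal form diag(1,1,1,1,1).

Reading off H_k = ker ∂_k / im ∂_{k+1}:

  H_0: rank C_0 − rank ∂_1 = 5 − 4 = 1, and the invariant factors of ∂_1 are all 1, so H_0 = Z.
  H_1: rank ker ∂_1 − rank ∂_2 = (9 − 4) − 5 = 0, and the invariant factors of ∂_2 are all 1, so H_1 = 0.
  H_2: rank ker ∂_2 − rank ∂_3 = (6 − 5) − 0 = 1, and there is no ∂_3, so H_2 = Z.

As a check, the Euler characteristic is 5 − 9 + 6 = 2, which agrees with 1 − 0 + 1 = 2.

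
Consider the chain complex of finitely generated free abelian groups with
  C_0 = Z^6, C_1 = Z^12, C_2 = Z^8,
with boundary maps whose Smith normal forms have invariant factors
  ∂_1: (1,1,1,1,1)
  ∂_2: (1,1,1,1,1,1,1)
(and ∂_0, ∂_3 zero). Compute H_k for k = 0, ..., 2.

H_0: b_0 = 6 − 0 − 5 = 1; torsion from ∂_1 factors > 1: none. So H_0 ≅ Z.
H_1: b_1 = 12 − 5 − 7 = 0; torsion from ∂_2 factors > 1: none. So H_1 ≅ 0.
H_2: b_2 = 8 − 7 − 0 = 1; torsion from ∂_3 factors > 1: none. So H_2 ≅ Z.

H_0 ≅ Z,  H_1 = 0,  H_2 ≅ Z.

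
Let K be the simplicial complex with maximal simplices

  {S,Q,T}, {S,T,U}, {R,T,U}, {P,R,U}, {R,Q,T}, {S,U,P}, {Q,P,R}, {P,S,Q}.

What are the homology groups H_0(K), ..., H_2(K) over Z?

Take the total order P < Q < R < S < T < U on the vertex set. Then K (dimension 2) consists of the simplices:

  0-simplices (6): P, Q, R, S, T, U
  1-simplices (12): PQ, PR, PS, PU, QR, QS, QT, RT, RU, ST, SU, TU
  2-simplices (8): PQR, PQS, PRU, PSU, QRT, QST, RTU, STU

Hence C_0 ≅ Z^6, C_1 ≅ Z^12, C_2 ≅ Z^8.

The boundary map ∂_1: C_1 → C_0 sends each edge [p,q] (with p < q) to q − p.
The resulting 6×12 matrix has rank 5, and its Smith normal form has invariant factors (1,1,1,1,1).

∂_2: C_2 → C_1 maps a triangle to the signed sum of its edges. For instance
  ∂PQS = QS − PS + PQ,
  ∂QST = ST − QT + QS.
The resulting 12×8 matrix has rank 7, and its Smith normal form has invariant factors (1,1,1,1,1,1,1).

Reading off H_k = ker ∂_k / im ∂_{k+1}:

  H_0: rank C_0 − rank ∂_1 = 6 − 5 = 1, and the invariant factors of ∂_1 are all 1, so H_0 = Z.
  H_1: rank ker ∂_1 − rank ∂_2 = (12 − 5) − 7 = 0, and the invariant factors of ∂_2 are all 1, so H_1 = 0.
  H_2: rank ker ∂_2 − rank ∂_3 = (8 − 7) − 0 = 1, and there is no ∂_3, so H_2 = Z.

H_0 ≅ Z,  H_1 = 0,  H_2 ≅ Z.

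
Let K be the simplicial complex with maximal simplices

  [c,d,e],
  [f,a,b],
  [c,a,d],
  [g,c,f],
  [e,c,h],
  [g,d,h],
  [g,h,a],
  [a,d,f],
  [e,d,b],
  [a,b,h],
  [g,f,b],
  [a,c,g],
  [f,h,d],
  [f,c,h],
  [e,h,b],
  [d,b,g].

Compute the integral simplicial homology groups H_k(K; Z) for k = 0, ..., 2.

We work with the vertex ordering a < b < c < d < e < f < g < h. The simplices of K, each written with vertices in increasing order, are:

  0-simplices (8): a, b, c, d, e, f, g, h
  1-simplices (24): ab, ac, ad, af, ag, ah, bd, be, bf, bg, bh, cd, ce, cf, cg, ch, de, df, dg, dh, eh, fg, fh, gh
  2-simplices (16): abf, abh, acd, acg, adf, agh, bde, bdg, beh, bfg, cde, ceh, cfg, cfh, dfh, dgh

giving chain groups C_0 ≅ Z^8, C_1 ≅ Z^24, C_2 ≅ Z^16.

∂_1: C_1 → C_0 sends each edge [p,q] (with p < q) to q − p. For instance
  ∂ac = c − a.
The 8×24 boundary matrix has rank 7 and Smith normal form diag(1,1,1,1,1,1,1).

The boundary map ∂_2: C_2 → C_1 sends each 2-simplex [p,q,r] to [q,r] − [p,r] + [p,q]. For instance
  ∂cfh = fh − ch + cf,
  ∂adf = df − af + ad.
The 24×16 boundary matrix has rank 15 and Smith normal form diag(1,1,1,1,1,1,1,1,1,1,1,1,1,1,1).

Now H_k = ker ∂_k / im ∂_{k+1}, so:

  H_0: rank C_0 − rank ∂_1 = 8 − 7 = 1, and the invariant factors of ∂_1 are all 1, so H_0 = Z.
  H_1: rank ker ∂_1 − rank ∂_2 = (24 − 7) − 15 = 2, and the invariant factors of ∂_2 are all 1, so H_1 = Z^2.
  H_2: rank ker ∂_2 − rank ∂_3 = (16 − 15) − 0 = 1, and there is no ∂_3, so H_2 = Z.

H_0 ≅ Z,  H_1 ≅ Z^2,  H_2 ≅ Z.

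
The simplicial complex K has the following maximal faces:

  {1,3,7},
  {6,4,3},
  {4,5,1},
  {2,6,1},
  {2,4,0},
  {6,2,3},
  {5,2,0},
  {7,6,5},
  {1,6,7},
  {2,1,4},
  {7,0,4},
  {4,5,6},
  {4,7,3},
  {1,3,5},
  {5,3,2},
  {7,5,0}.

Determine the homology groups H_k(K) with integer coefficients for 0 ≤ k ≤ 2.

H_0 ≅ Z,  H_1 ≅ Z^2,  H_2 ≅ Z.

We work with the vertex ordering 0 < 1 < 2 < 3 < 4 < 5 < 6 < 7. The simplices of K, each written with vertices in increasing order, are:

  0-simplices (8): [0], [1], [2], [3], [4], [5], [6], [7]
  1-simplices (24): (24 of them)
  2-simplices (16): [0,2,4], [0,2,5], [0,4,7], [0,5,7], [1,2,4], [1,2,6], [1,3,5], [1,3,7], [1,4,5], [1,6,7], [2,3,5], [2,3,6], [3,4,6], [3,4,7], [4,5,6], [5,6,7]

Hence C_0 ≅ Z^8, C_1 ≅ Z^24, C_2 ≅ Z^16.

The boundary map ∂_1: C_1 → C_0 sends each edge [p,q] (with p < q) to q − p. For instance
  ∂[3,7] = [7] − [3].
As a 8×24 matrix over Z this has rank 7, with invariant factors (1,1,1,1,1,1,1).

Boundary ∂_2: C_2 → C_1 acts by ∂[p,q,r] = [q,r] − [p,r] + [p,q]. For instance
  ∂[1,3,7] = [3,7] − [1,7] + [1,3],
  ∂[3,4,6] = [4,6] − [3,6] + [3,4].
The 24×16 boundary matrix has rank 15 and Smith normal form diag(1,1,1,1,1,1,1,1,1,1,1,1,1,1,1).

Now H_k = ker ∂_k / im ∂_{k+1}, so:

  H_0: rank C_0 − rank ∂_1 = 8 − 7 = 1, and the invariant factors of ∂_1 are all 1, so H_0 ≅ Z.
  H_1: rank ker ∂_1 − rank ∂_2 = (24 − 7) − 15 = 2, and the invariant factors of ∂_2 are all 1, so H_1 ≅ Z^2.
  H_2: rank ker ∂_2 − rank ∂_3 = (16 − 15) − 0 = 1, and there is no ∂_3, so H_2 ≅ Z.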